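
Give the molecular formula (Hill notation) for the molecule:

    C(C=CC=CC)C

Heavy atoms from the SMILES: 7 C.
Implicit hydrogens by atom environment:
  4 × C: 1 H each → 4
  2 × C: 3 H each → 6
  1 × C: 2 H
  Total hydrogens = 12.
Molecular formula: C7H12

C7H12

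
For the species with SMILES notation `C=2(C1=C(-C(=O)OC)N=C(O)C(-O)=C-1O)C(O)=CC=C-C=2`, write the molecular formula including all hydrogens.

Heavy atoms from the SMILES: 13 C, 1 N, 6 O.
Implicit hydrogens by atom environment:
  7 × C (aromatic): no H
  4 × C (aromatic): 1 H each → 4
  4 × O: 1 H each → 4
  2 × O: no H
  1 × C: 3 H
  1 × C: no H
  1 × N (aromatic): no H
  Total hydrogens = 11.
Molecular formula: C13H11NO6

C13H11NO6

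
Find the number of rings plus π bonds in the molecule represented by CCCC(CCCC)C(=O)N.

Molecular formula from the SMILES: C9H19NO.
DoU = (2C + 2 + N − H − X)/2 = (2·9 + 2 + 1 − 19 − 0)/2 = 2/2 = 1.
(Structurally: 0 ring(s) + 1 π bond(s) = 1.)

1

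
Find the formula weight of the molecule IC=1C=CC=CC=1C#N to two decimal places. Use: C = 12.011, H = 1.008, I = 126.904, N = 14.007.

Molecular formula: C7H4IN.
M = 7×12.011 + 4×1.008 + 1×126.904 + 1×14.007 = 229.02 g/mol.

229.02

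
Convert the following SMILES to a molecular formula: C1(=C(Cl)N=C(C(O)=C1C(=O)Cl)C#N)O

C7H2Cl2N2O3

Heavy atoms from the SMILES: 7 C, 2 Cl, 2 N, 3 O.
Implicit hydrogens by atom environment:
  5 × C (aromatic): no H
  2 × C: no H
  2 × Cl: no H
  2 × O: 1 H each → 2
  1 × N (aromatic): no H
  1 × N: no H
  1 × O: no H
  Total hydrogens = 2.
Molecular formula: C7H2Cl2N2O3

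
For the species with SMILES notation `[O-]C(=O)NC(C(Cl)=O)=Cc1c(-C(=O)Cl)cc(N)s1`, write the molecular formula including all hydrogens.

Heavy atoms from the SMILES: 9 C, 2 Cl, 2 N, 4 O, 1 S.
Implicit hydrogens by atom environment:
  4 × C: no H
  3 × C (aromatic): no H
  3 × O: no H
  2 × Cl: no H
  1 × C (aromatic): 1 H
  1 × C: 1 H
  1 × N: 2 H
  1 × N: 1 H
  1 × O (charge -1): no H
  1 × S (aromatic): no H
  Total hydrogens = 5.
Net charge -1.
Molecular formula: C9H5Cl2N2O4S-

C9H5Cl2N2O4S-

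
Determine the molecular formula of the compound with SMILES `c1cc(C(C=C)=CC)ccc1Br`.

Heavy atoms from the SMILES: 1 Br, 11 C.
Implicit hydrogens by atom environment:
  4 × C (aromatic): 1 H each → 4
  2 × C: 1 H each → 2
  2 × C (aromatic): no H
  1 × Br: no H
  1 × C: 3 H
  1 × C: 2 H
  1 × C: no H
  Total hydrogens = 11.
Molecular formula: C11H11Br

C11H11Br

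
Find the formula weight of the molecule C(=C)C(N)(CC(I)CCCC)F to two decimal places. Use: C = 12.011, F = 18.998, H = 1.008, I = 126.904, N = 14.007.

285.14

Molecular formula: C9H17FIN.
M = 9×12.011 + 1×18.998 + 17×1.008 + 1×126.904 + 1×14.007 = 285.14 g/mol.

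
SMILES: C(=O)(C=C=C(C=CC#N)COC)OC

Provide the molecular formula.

Heavy atoms from the SMILES: 10 C, 1 N, 3 O.
Implicit hydrogens by atom environment:
  4 × C: no H
  3 × C: 1 H each → 3
  3 × O: no H
  2 × C: 3 H each → 6
  1 × C: 2 H
  1 × N: no H
  Total hydrogens = 11.
Molecular formula: C10H11NO3

C10H11NO3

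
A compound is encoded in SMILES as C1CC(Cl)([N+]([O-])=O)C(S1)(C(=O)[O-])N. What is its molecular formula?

C5H6ClN2O4S-

Heavy atoms from the SMILES: 5 C, 1 Cl, 2 N, 4 O, 1 S.
Implicit hydrogens by atom environment:
  3 × C: no H
  2 × C: 2 H each → 4
  2 × O: no H
  2 × O (charge -1): no H
  1 × Cl: no H
  1 × N: 2 H
  1 × N (charge +1): no H
  1 × S: no H
  Total hydrogens = 6.
Net charge -1.
Molecular formula: C5H6ClN2O4S-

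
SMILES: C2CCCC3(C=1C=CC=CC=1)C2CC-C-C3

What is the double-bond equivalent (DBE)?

6

Molecular formula from the SMILES: C16H22.
DoU = (2C + 2 + N − H − X)/2 = (2·16 + 2 + 0 − 22 − 0)/2 = 12/2 = 6.
(Structurally: 3 ring(s) + 3 π bond(s) = 6.)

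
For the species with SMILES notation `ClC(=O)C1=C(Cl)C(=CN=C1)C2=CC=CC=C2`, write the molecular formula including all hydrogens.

C12H7Cl2NO

Heavy atoms from the SMILES: 12 C, 2 Cl, 1 N, 1 O.
Implicit hydrogens by atom environment:
  7 × C (aromatic): 1 H each → 7
  4 × C (aromatic): no H
  2 × Cl: no H
  1 × C: no H
  1 × N (aromatic): no H
  1 × O: no H
  Total hydrogens = 7.
Molecular formula: C12H7Cl2NO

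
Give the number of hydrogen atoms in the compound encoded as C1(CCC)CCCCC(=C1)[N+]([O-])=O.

17

Hydrogens are implicit in SMILES; fill each atom to its normal valence:
  6 × C: 2 H each → 12
  2 × C: 1 H each → 2
  1 × C: 3 H
  1 × C: no H
  1 × N (charge +1): no H
  1 × O: no H
  1 × O (charge -1): no H
  Total hydrogens = 17.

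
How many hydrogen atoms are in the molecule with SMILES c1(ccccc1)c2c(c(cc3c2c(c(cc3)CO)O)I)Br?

Hydrogens are implicit in SMILES; fill each atom to its normal valence:
  8 × C (aromatic): 1 H each → 8
  8 × C (aromatic): no H
  2 × O: 1 H each → 2
  1 × Br: no H
  1 × C: 2 H
  1 × I: no H
  Total hydrogens = 12.

12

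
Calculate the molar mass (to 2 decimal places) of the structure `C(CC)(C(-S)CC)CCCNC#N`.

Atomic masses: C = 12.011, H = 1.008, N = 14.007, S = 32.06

200.34

Molecular formula: C10H20N2S.
M = 10×12.011 + 20×1.008 + 2×14.007 + 1×32.06 = 200.34 g/mol.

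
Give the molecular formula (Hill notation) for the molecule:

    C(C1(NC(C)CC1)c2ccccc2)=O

C12H15NO

Heavy atoms from the SMILES: 12 C, 1 N, 1 O.
Implicit hydrogens by atom environment:
  5 × C (aromatic): 1 H each → 5
  2 × C: 2 H each → 4
  2 × C: 1 H each → 2
  1 × C: 3 H
  1 × C: no H
  1 × C (aromatic): no H
  1 × N: 1 H
  1 × O: no H
  Total hydrogens = 15.
Molecular formula: C12H15NO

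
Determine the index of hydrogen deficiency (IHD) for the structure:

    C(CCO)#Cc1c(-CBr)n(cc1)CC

Molecular formula from the SMILES: C11H14BrNO.
DoU = (2C + 2 + N − H − X)/2 = (2·11 + 2 + 1 − 14 − 1)/2 = 10/2 = 5.
(Structurally: 1 ring(s) + 4 π bond(s) = 5.)

5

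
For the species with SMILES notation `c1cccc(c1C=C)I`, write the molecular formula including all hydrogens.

C8H7I

Heavy atoms from the SMILES: 8 C, 1 I.
Implicit hydrogens by atom environment:
  4 × C (aromatic): 1 H each → 4
  2 × C (aromatic): no H
  1 × C: 2 H
  1 × C: 1 H
  1 × I: no H
  Total hydrogens = 7.
Molecular formula: C8H7I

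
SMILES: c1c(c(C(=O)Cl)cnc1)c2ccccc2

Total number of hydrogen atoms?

8

Hydrogens are implicit in SMILES; fill each atom to its normal valence:
  8 × C (aromatic): 1 H each → 8
  3 × C (aromatic): no H
  1 × C: no H
  1 × Cl: no H
  1 × N (aromatic): no H
  1 × O: no H
  Total hydrogens = 8.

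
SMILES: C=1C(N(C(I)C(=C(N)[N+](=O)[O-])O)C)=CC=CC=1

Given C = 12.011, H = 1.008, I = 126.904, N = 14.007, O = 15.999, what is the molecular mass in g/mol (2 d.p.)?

Molecular formula: C10H12IN3O3.
M = 10×12.011 + 12×1.008 + 1×126.904 + 3×14.007 + 3×15.999 = 349.13 g/mol.

349.13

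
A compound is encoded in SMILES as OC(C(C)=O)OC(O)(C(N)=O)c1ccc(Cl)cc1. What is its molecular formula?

C11H12ClNO5

Heavy atoms from the SMILES: 11 C, 1 Cl, 1 N, 5 O.
Implicit hydrogens by atom environment:
  4 × C (aromatic): 1 H each → 4
  3 × C: no H
  3 × O: no H
  2 × C (aromatic): no H
  2 × O: 1 H each → 2
  1 × C: 3 H
  1 × C: 1 H
  1 × Cl: no H
  1 × N: 2 H
  Total hydrogens = 12.
Molecular formula: C11H12ClNO5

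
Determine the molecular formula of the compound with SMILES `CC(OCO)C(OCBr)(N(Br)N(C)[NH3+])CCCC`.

Heavy atoms from the SMILES: 2 Br, 10 C, 3 N, 3 O.
Implicit hydrogens by atom environment:
  5 × C: 2 H each → 10
  3 × C: 3 H each → 9
  2 × Br: no H
  2 × N: no H
  2 × O: no H
  1 × C: 1 H
  1 × C: no H
  1 × N (charge +1): 3 H
  1 × O: 1 H
  Total hydrogens = 24.
Net charge +1.
Molecular formula: C10H24Br2N3O3+

C10H24Br2N3O3+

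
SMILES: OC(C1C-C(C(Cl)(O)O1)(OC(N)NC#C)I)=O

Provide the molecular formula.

Heavy atoms from the SMILES: 8 C, 1 Cl, 1 I, 2 N, 5 O.
Implicit hydrogens by atom environment:
  4 × C: no H
  3 × C: 1 H each → 3
  3 × O: no H
  2 × O: 1 H each → 2
  1 × C: 2 H
  1 × Cl: no H
  1 × I: no H
  1 × N: 2 H
  1 × N: 1 H
  Total hydrogens = 10.
Molecular formula: C8H10ClIN2O5

C8H10ClIN2O5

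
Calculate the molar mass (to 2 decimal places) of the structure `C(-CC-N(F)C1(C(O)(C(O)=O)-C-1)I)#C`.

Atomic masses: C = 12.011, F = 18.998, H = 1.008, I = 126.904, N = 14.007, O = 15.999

313.07

Molecular formula: C8H9FINO3.
M = 8×12.011 + 1×18.998 + 9×1.008 + 1×126.904 + 1×14.007 + 3×15.999 = 313.07 g/mol.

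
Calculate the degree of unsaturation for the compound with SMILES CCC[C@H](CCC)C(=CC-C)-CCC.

Molecular formula from the SMILES: C14H28.
DoU = (2C + 2 + N − H − X)/2 = (2·14 + 2 + 0 − 28 − 0)/2 = 2/2 = 1.
(Structurally: 0 ring(s) + 1 π bond(s) = 1.)

1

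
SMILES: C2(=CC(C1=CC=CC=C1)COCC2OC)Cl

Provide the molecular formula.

Heavy atoms from the SMILES: 13 C, 1 Cl, 2 O.
Implicit hydrogens by atom environment:
  5 × C (aromatic): 1 H each → 5
  3 × C: 1 H each → 3
  2 × C: 2 H each → 4
  2 × O: no H
  1 × C: 3 H
  1 × C: no H
  1 × C (aromatic): no H
  1 × Cl: no H
  Total hydrogens = 15.
Molecular formula: C13H15ClO2

C13H15ClO2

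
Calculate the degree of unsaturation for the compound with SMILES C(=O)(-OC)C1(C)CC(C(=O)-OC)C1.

3

Molecular formula from the SMILES: C9H14O4.
DoU = (2C + 2 + N − H − X)/2 = (2·9 + 2 + 0 − 14 − 0)/2 = 6/2 = 3.
(Structurally: 1 ring(s) + 2 π bond(s) = 3.)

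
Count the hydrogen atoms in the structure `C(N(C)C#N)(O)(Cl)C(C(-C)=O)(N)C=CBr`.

Hydrogens are implicit in SMILES; fill each atom to its normal valence:
  4 × C: no H
  2 × C: 3 H each → 6
  2 × C: 1 H each → 2
  2 × N: no H
  1 × Br: no H
  1 × Cl: no H
  1 × N: 2 H
  1 × O: 1 H
  1 × O: no H
  Total hydrogens = 11.

11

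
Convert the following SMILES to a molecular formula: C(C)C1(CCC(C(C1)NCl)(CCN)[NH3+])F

C10H22ClFN3+

Heavy atoms from the SMILES: 10 C, 1 Cl, 1 F, 3 N.
Implicit hydrogens by atom environment:
  6 × C: 2 H each → 12
  2 × C: no H
  1 × C: 3 H
  1 × C: 1 H
  1 × Cl: no H
  1 × F: no H
  1 × N (charge +1): 3 H
  1 × N: 2 H
  1 × N: 1 H
  Total hydrogens = 22.
Net charge +1.
Molecular formula: C10H22ClFN3+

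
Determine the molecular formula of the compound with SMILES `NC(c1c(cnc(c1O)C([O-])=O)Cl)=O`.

C7H4ClN2O4-

Heavy atoms from the SMILES: 7 C, 1 Cl, 2 N, 4 O.
Implicit hydrogens by atom environment:
  4 × C (aromatic): no H
  2 × C: no H
  2 × O: no H
  1 × C (aromatic): 1 H
  1 × Cl: no H
  1 × N: 2 H
  1 × N (aromatic): no H
  1 × O: 1 H
  1 × O (charge -1): no H
  Total hydrogens = 4.
Net charge -1.
Molecular formula: C7H4ClN2O4-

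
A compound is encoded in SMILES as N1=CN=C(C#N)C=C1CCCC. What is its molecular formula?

C9H11N3

Heavy atoms from the SMILES: 9 C, 3 N.
Implicit hydrogens by atom environment:
  3 × C: 2 H each → 6
  2 × C (aromatic): 1 H each → 2
  2 × C (aromatic): no H
  2 × N (aromatic): no H
  1 × C: 3 H
  1 × C: no H
  1 × N: no H
  Total hydrogens = 11.
Molecular formula: C9H11N3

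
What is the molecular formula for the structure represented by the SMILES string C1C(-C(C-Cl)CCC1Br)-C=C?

Heavy atoms from the SMILES: 1 Br, 9 C, 1 Cl.
Implicit hydrogens by atom environment:
  5 × C: 2 H each → 10
  4 × C: 1 H each → 4
  1 × Br: no H
  1 × Cl: no H
  Total hydrogens = 14.
Molecular formula: C9H14BrCl

C9H14BrCl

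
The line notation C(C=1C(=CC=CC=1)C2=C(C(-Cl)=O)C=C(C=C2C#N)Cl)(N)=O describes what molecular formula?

C15H8Cl2N2O2

Heavy atoms from the SMILES: 15 C, 2 Cl, 2 N, 2 O.
Implicit hydrogens by atom environment:
  6 × C (aromatic): 1 H each → 6
  6 × C (aromatic): no H
  3 × C: no H
  2 × Cl: no H
  2 × O: no H
  1 × N: 2 H
  1 × N: no H
  Total hydrogens = 8.
Molecular formula: C15H8Cl2N2O2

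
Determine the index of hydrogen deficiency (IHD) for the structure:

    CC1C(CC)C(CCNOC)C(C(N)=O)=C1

Molecular formula from the SMILES: C12H22N2O2.
DoU = (2C + 2 + N − H − X)/2 = (2·12 + 2 + 2 − 22 − 0)/2 = 6/2 = 3.
(Structurally: 1 ring(s) + 2 π bond(s) = 3.)

3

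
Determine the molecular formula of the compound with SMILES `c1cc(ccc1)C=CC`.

C9H10

Heavy atoms from the SMILES: 9 C.
Implicit hydrogens by atom environment:
  5 × C (aromatic): 1 H each → 5
  2 × C: 1 H each → 2
  1 × C: 3 H
  1 × C (aromatic): no H
  Total hydrogens = 10.
Molecular formula: C9H10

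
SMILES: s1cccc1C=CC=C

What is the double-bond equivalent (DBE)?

Molecular formula from the SMILES: C8H8S.
DoU = (2C + 2 + N − H − X)/2 = (2·8 + 2 + 0 − 8 − 0)/2 = 10/2 = 5.
(Structurally: 1 ring(s) + 4 π bond(s) = 5.)

5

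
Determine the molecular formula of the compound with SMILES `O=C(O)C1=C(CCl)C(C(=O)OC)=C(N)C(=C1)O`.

C10H10ClNO5

Heavy atoms from the SMILES: 10 C, 1 Cl, 1 N, 5 O.
Implicit hydrogens by atom environment:
  5 × C (aromatic): no H
  3 × O: no H
  2 × C: no H
  2 × O: 1 H each → 2
  1 × C: 3 H
  1 × C: 2 H
  1 × C (aromatic): 1 H
  1 × Cl: no H
  1 × N: 2 H
  Total hydrogens = 10.
Molecular formula: C10H10ClNO5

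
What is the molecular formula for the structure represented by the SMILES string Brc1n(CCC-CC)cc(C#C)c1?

C11H14BrN

Heavy atoms from the SMILES: 1 Br, 11 C, 1 N.
Implicit hydrogens by atom environment:
  4 × C: 2 H each → 8
  2 × C (aromatic): 1 H each → 2
  2 × C (aromatic): no H
  1 × Br: no H
  1 × C: 3 H
  1 × C: 1 H
  1 × C: no H
  1 × N (aromatic): no H
  Total hydrogens = 14.
Molecular formula: C11H14BrN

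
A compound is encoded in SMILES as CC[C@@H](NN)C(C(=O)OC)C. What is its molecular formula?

Heavy atoms from the SMILES: 7 C, 2 N, 2 O.
Implicit hydrogens by atom environment:
  3 × C: 3 H each → 9
  2 × C: 1 H each → 2
  2 × O: no H
  1 × C: 2 H
  1 × C: no H
  1 × N: 2 H
  1 × N: 1 H
  Total hydrogens = 16.
Molecular formula: C7H16N2O2

C7H16N2O2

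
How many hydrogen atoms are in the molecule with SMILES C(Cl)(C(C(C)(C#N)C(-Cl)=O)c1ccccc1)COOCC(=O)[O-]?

Hydrogens are implicit in SMILES; fill each atom to its normal valence:
  5 × C (aromatic): 1 H each → 5
  4 × C: no H
  4 × O: no H
  2 × C: 2 H each → 4
  2 × C: 1 H each → 2
  2 × Cl: no H
  1 × C: 3 H
  1 × C (aromatic): no H
  1 × N: no H
  1 × O (charge -1): no H
  Total hydrogens = 14.

14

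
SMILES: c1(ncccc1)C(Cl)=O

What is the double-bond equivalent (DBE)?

5

Molecular formula from the SMILES: C6H4ClNO.
DoU = (2C + 2 + N − H − X)/2 = (2·6 + 2 + 1 − 4 − 1)/2 = 10/2 = 5.
(Structurally: 1 ring(s) + 4 π bond(s) = 5.)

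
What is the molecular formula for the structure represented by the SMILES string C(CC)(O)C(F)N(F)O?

C4H9F2NO2

Heavy atoms from the SMILES: 4 C, 2 F, 1 N, 2 O.
Implicit hydrogens by atom environment:
  2 × C: 1 H each → 2
  2 × F: no H
  2 × O: 1 H each → 2
  1 × C: 3 H
  1 × C: 2 H
  1 × N: no H
  Total hydrogens = 9.
Molecular formula: C4H9F2NO2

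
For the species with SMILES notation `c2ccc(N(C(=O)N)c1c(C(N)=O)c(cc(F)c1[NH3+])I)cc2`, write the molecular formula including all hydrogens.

C14H13FIN4O2+

Heavy atoms from the SMILES: 14 C, 1 F, 1 I, 4 N, 2 O.
Implicit hydrogens by atom environment:
  6 × C (aromatic): 1 H each → 6
  6 × C (aromatic): no H
  2 × C: no H
  2 × N: 2 H each → 4
  2 × O: no H
  1 × F: no H
  1 × I: no H
  1 × N (charge +1): 3 H
  1 × N: no H
  Total hydrogens = 13.
Net charge +1.
Molecular formula: C14H13FIN4O2+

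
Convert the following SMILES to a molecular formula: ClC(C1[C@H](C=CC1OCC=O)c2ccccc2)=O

C14H13ClO3

Heavy atoms from the SMILES: 14 C, 1 Cl, 3 O.
Implicit hydrogens by atom environment:
  6 × C: 1 H each → 6
  5 × C (aromatic): 1 H each → 5
  3 × O: no H
  1 × C: 2 H
  1 × C: no H
  1 × C (aromatic): no H
  1 × Cl: no H
  Total hydrogens = 13.
Molecular formula: C14H13ClO3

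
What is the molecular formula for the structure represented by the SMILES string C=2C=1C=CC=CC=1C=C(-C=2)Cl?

Heavy atoms from the SMILES: 10 C, 1 Cl.
Implicit hydrogens by atom environment:
  7 × C (aromatic): 1 H each → 7
  3 × C (aromatic): no H
  1 × Cl: no H
  Total hydrogens = 7.
Molecular formula: C10H7Cl

C10H7Cl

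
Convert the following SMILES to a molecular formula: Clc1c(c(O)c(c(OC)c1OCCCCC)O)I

Heavy atoms from the SMILES: 12 C, 1 Cl, 1 I, 4 O.
Implicit hydrogens by atom environment:
  6 × C (aromatic): no H
  4 × C: 2 H each → 8
  2 × C: 3 H each → 6
  2 × O: 1 H each → 2
  2 × O: no H
  1 × Cl: no H
  1 × I: no H
  Total hydrogens = 16.
Molecular formula: C12H16ClIO4

C12H16ClIO4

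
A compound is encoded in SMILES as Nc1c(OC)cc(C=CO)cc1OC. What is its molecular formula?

Heavy atoms from the SMILES: 10 C, 1 N, 3 O.
Implicit hydrogens by atom environment:
  4 × C (aromatic): no H
  2 × C: 3 H each → 6
  2 × C (aromatic): 1 H each → 2
  2 × C: 1 H each → 2
  2 × O: no H
  1 × N: 2 H
  1 × O: 1 H
  Total hydrogens = 13.
Molecular formula: C10H13NO3

C10H13NO3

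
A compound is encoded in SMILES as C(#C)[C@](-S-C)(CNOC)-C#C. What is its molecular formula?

Heavy atoms from the SMILES: 8 C, 1 N, 1 O, 1 S.
Implicit hydrogens by atom environment:
  3 × C: no H
  2 × C: 3 H each → 6
  2 × C: 1 H each → 2
  1 × C: 2 H
  1 × N: 1 H
  1 × O: no H
  1 × S: no H
  Total hydrogens = 11.
Molecular formula: C8H11NOS

C8H11NOS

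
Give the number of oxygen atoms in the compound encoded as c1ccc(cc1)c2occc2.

The symbol for oxygen appears 1 time in the SMILES.

1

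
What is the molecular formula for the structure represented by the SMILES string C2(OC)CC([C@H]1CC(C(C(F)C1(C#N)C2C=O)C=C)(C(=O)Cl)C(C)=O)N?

C18H22ClFN2O4

Heavy atoms from the SMILES: 18 C, 1 Cl, 1 F, 2 N, 4 O.
Implicit hydrogens by atom environment:
  8 × C: 1 H each → 8
  5 × C: no H
  4 × O: no H
  3 × C: 2 H each → 6
  2 × C: 3 H each → 6
  1 × Cl: no H
  1 × F: no H
  1 × N: 2 H
  1 × N: no H
  Total hydrogens = 22.
Molecular formula: C18H22ClFN2O4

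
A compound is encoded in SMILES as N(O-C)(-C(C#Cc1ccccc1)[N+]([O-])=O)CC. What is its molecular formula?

Heavy atoms from the SMILES: 12 C, 2 N, 3 O.
Implicit hydrogens by atom environment:
  5 × C (aromatic): 1 H each → 5
  2 × C: 3 H each → 6
  2 × C: no H
  2 × O: no H
  1 × C: 2 H
  1 × C: 1 H
  1 × C (aromatic): no H
  1 × N: no H
  1 × N (charge +1): no H
  1 × O (charge -1): no H
  Total hydrogens = 14.
Molecular formula: C12H14N2O3

C12H14N2O3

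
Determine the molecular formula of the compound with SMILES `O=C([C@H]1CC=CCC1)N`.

Heavy atoms from the SMILES: 7 C, 1 N, 1 O.
Implicit hydrogens by atom environment:
  3 × C: 2 H each → 6
  3 × C: 1 H each → 3
  1 × C: no H
  1 × N: 2 H
  1 × O: no H
  Total hydrogens = 11.
Molecular formula: C7H11NO

C7H11NO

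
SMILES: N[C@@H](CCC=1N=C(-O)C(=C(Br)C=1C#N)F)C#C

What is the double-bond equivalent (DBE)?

8

Molecular formula from the SMILES: C11H9BrFN3O.
DoU = (2C + 2 + N − H − X)/2 = (2·11 + 2 + 3 − 9 − 2)/2 = 16/2 = 8.
(Structurally: 1 ring(s) + 7 π bond(s) = 8.)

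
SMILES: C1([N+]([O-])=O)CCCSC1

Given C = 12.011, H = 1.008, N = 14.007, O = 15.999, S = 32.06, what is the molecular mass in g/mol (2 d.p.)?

Molecular formula: C5H9NO2S.
M = 5×12.011 + 9×1.008 + 1×14.007 + 2×15.999 + 1×32.06 = 147.19 g/mol.

147.19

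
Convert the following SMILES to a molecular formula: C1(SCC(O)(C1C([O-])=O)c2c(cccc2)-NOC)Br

C12H13BrNO4S-

Heavy atoms from the SMILES: 1 Br, 12 C, 1 N, 4 O, 1 S.
Implicit hydrogens by atom environment:
  4 × C (aromatic): 1 H each → 4
  2 × C: 1 H each → 2
  2 × C: no H
  2 × C (aromatic): no H
  2 × O: no H
  1 × Br: no H
  1 × C: 3 H
  1 × C: 2 H
  1 × N: 1 H
  1 × O: 1 H
  1 × O (charge -1): no H
  1 × S: no H
  Total hydrogens = 13.
Net charge -1.
Molecular formula: C12H13BrNO4S-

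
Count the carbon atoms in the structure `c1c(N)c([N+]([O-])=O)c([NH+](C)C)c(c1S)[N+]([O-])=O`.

8

The symbol for carbon appears 8 times in the SMILES. Lowercase c denotes aromatic carbon and counts toward C.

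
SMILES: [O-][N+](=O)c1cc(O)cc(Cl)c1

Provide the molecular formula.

C6H4ClNO3

Heavy atoms from the SMILES: 6 C, 1 Cl, 1 N, 3 O.
Implicit hydrogens by atom environment:
  3 × C (aromatic): 1 H each → 3
  3 × C (aromatic): no H
  1 × Cl: no H
  1 × N (charge +1): no H
  1 × O: 1 H
  1 × O: no H
  1 × O (charge -1): no H
  Total hydrogens = 4.
Molecular formula: C6H4ClNO3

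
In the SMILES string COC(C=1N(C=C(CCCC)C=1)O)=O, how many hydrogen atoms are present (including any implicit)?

15

Hydrogens are implicit in SMILES; fill each atom to its normal valence:
  3 × C: 2 H each → 6
  2 × C: 3 H each → 6
  2 × C (aromatic): 1 H each → 2
  2 × C (aromatic): no H
  2 × O: no H
  1 × C: no H
  1 × N (aromatic): no H
  1 × O: 1 H
  Total hydrogens = 15.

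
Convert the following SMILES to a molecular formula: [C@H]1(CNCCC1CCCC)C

C10H21N

Heavy atoms from the SMILES: 10 C, 1 N.
Implicit hydrogens by atom environment:
  6 × C: 2 H each → 12
  2 × C: 3 H each → 6
  2 × C: 1 H each → 2
  1 × N: 1 H
  Total hydrogens = 21.
Molecular formula: C10H21N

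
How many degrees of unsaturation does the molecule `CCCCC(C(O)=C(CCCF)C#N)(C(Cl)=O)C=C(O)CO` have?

Molecular formula from the SMILES: C15H21ClFNO4.
DoU = (2C + 2 + N − H − X)/2 = (2·15 + 2 + 1 − 21 − 2)/2 = 10/2 = 5.
(Structurally: 0 ring(s) + 5 π bond(s) = 5.)

5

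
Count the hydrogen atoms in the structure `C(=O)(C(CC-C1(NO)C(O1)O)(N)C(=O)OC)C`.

16

Hydrogens are implicit in SMILES; fill each atom to its normal valence:
  4 × C: no H
  4 × O: no H
  2 × C: 3 H each → 6
  2 × C: 2 H each → 4
  2 × O: 1 H each → 2
  1 × C: 1 H
  1 × N: 2 H
  1 × N: 1 H
  Total hydrogens = 16.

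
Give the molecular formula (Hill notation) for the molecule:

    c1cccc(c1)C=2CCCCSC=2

Heavy atoms from the SMILES: 12 C, 1 S.
Implicit hydrogens by atom environment:
  5 × C (aromatic): 1 H each → 5
  4 × C: 2 H each → 8
  1 × C: 1 H
  1 × C: no H
  1 × C (aromatic): no H
  1 × S: no H
  Total hydrogens = 14.
Molecular formula: C12H14S

C12H14S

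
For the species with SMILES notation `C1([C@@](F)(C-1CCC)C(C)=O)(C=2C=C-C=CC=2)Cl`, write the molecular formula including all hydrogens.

Heavy atoms from the SMILES: 14 C, 1 Cl, 1 F, 1 O.
Implicit hydrogens by atom environment:
  5 × C (aromatic): 1 H each → 5
  3 × C: no H
  2 × C: 3 H each → 6
  2 × C: 2 H each → 4
  1 × C: 1 H
  1 × C (aromatic): no H
  1 × Cl: no H
  1 × F: no H
  1 × O: no H
  Total hydrogens = 16.
Molecular formula: C14H16ClFO

C14H16ClFO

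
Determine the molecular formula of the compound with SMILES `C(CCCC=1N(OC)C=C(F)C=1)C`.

C10H16FNO

Heavy atoms from the SMILES: 10 C, 1 F, 1 N, 1 O.
Implicit hydrogens by atom environment:
  4 × C: 2 H each → 8
  2 × C: 3 H each → 6
  2 × C (aromatic): 1 H each → 2
  2 × C (aromatic): no H
  1 × F: no H
  1 × N (aromatic): no H
  1 × O: no H
  Total hydrogens = 16.
Molecular formula: C10H16FNO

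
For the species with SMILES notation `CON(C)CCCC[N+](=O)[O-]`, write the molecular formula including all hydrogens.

Heavy atoms from the SMILES: 6 C, 2 N, 3 O.
Implicit hydrogens by atom environment:
  4 × C: 2 H each → 8
  2 × C: 3 H each → 6
  2 × O: no H
  1 × N: no H
  1 × N (charge +1): no H
  1 × O (charge -1): no H
  Total hydrogens = 14.
Molecular formula: C6H14N2O3

C6H14N2O3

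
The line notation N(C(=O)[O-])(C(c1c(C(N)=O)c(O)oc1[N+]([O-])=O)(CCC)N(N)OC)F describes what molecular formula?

C11H15FN5O8-

Heavy atoms from the SMILES: 11 C, 1 F, 5 N, 8 O.
Implicit hydrogens by atom environment:
  4 × C (aromatic): no H
  4 × O: no H
  3 × C: no H
  2 × C: 3 H each → 6
  2 × C: 2 H each → 4
  2 × N: 2 H each → 4
  2 × N: no H
  2 × O (charge -1): no H
  1 × F: no H
  1 × N (charge +1): no H
  1 × O: 1 H
  1 × O (aromatic): no H
  Total hydrogens = 15.
Net charge -1.
Molecular formula: C11H15FN5O8-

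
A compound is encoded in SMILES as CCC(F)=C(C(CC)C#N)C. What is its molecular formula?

C9H14FN

Heavy atoms from the SMILES: 9 C, 1 F, 1 N.
Implicit hydrogens by atom environment:
  3 × C: 3 H each → 9
  3 × C: no H
  2 × C: 2 H each → 4
  1 × C: 1 H
  1 × F: no H
  1 × N: no H
  Total hydrogens = 14.
Molecular formula: C9H14FN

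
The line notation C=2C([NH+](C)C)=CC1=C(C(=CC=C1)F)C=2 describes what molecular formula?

Heavy atoms from the SMILES: 12 C, 1 F, 1 N.
Implicit hydrogens by atom environment:
  6 × C (aromatic): 1 H each → 6
  4 × C (aromatic): no H
  2 × C: 3 H each → 6
  1 × F: no H
  1 × N (charge +1): 1 H
  Total hydrogens = 13.
Net charge +1.
Molecular formula: C12H13FN+

C12H13FN+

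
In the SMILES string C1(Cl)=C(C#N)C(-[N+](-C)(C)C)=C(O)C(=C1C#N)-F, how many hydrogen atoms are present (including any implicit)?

10

Hydrogens are implicit in SMILES; fill each atom to its normal valence:
  6 × C (aromatic): no H
  3 × C: 3 H each → 9
  2 × C: no H
  2 × N: no H
  1 × Cl: no H
  1 × F: no H
  1 × N (charge +1): no H
  1 × O: 1 H
  Total hydrogens = 10.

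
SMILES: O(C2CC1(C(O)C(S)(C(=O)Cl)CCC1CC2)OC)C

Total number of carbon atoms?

13

The symbol for carbon appears 13 times in the SMILES. (Cl is a single chlorine, not C + l.)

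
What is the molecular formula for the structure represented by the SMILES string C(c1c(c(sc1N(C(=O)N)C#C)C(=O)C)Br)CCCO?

C13H15BrN2O3S

Heavy atoms from the SMILES: 1 Br, 13 C, 2 N, 3 O, 1 S.
Implicit hydrogens by atom environment:
  4 × C: 2 H each → 8
  4 × C (aromatic): no H
  3 × C: no H
  2 × O: no H
  1 × Br: no H
  1 × C: 3 H
  1 × C: 1 H
  1 × N: 2 H
  1 × N: no H
  1 × O: 1 H
  1 × S (aromatic): no H
  Total hydrogens = 15.
Molecular formula: C13H15BrN2O3S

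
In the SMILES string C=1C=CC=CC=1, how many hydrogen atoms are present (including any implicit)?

6

Hydrogens are implicit in SMILES; fill each atom to its normal valence:
  6 × C (aromatic): 1 H each → 6
  Total hydrogens = 6.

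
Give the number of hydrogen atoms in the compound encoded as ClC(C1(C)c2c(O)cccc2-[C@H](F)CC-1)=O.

Hydrogens are implicit in SMILES; fill each atom to its normal valence:
  3 × C (aromatic): 1 H each → 3
  3 × C (aromatic): no H
  2 × C: 2 H each → 4
  2 × C: no H
  1 × C: 3 H
  1 × C: 1 H
  1 × Cl: no H
  1 × F: no H
  1 × O: 1 H
  1 × O: no H
  Total hydrogens = 12.

12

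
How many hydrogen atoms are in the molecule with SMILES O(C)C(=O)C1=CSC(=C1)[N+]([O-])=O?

5

Hydrogens are implicit in SMILES; fill each atom to its normal valence:
  3 × O: no H
  2 × C (aromatic): 1 H each → 2
  2 × C (aromatic): no H
  1 × C: 3 H
  1 × C: no H
  1 × N (charge +1): no H
  1 × O (charge -1): no H
  1 × S (aromatic): no H
  Total hydrogens = 5.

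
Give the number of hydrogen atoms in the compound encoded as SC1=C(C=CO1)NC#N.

Hydrogens are implicit in SMILES; fill each atom to its normal valence:
  2 × C (aromatic): 1 H each → 2
  2 × C (aromatic): no H
  1 × C: no H
  1 × N: 1 H
  1 × N: no H
  1 × O (aromatic): no H
  1 × S: 1 H
  Total hydrogens = 4.

4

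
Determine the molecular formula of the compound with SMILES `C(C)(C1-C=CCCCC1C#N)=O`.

Heavy atoms from the SMILES: 10 C, 1 N, 1 O.
Implicit hydrogens by atom environment:
  4 × C: 1 H each → 4
  3 × C: 2 H each → 6
  2 × C: no H
  1 × C: 3 H
  1 × N: no H
  1 × O: no H
  Total hydrogens = 13.
Molecular formula: C10H13NO

C10H13NO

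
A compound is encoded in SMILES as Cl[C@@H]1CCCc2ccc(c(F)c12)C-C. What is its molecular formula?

C12H14ClF

Heavy atoms from the SMILES: 12 C, 1 Cl, 1 F.
Implicit hydrogens by atom environment:
  4 × C: 2 H each → 8
  4 × C (aromatic): no H
  2 × C (aromatic): 1 H each → 2
  1 × C: 3 H
  1 × C: 1 H
  1 × Cl: no H
  1 × F: no H
  Total hydrogens = 14.
Molecular formula: C12H14ClF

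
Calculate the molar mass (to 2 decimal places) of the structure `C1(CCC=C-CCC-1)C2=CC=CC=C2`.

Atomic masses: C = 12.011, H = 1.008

Molecular formula: C14H18.
M = 14×12.011 + 18×1.008 = 186.30 g/mol.

186.30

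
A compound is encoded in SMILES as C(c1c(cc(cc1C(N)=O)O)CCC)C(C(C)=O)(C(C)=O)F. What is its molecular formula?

Heavy atoms from the SMILES: 16 C, 1 F, 1 N, 4 O.
Implicit hydrogens by atom environment:
  4 × C (aromatic): no H
  4 × C: no H
  3 × C: 3 H each → 9
  3 × C: 2 H each → 6
  3 × O: no H
  2 × C (aromatic): 1 H each → 2
  1 × F: no H
  1 × N: 2 H
  1 × O: 1 H
  Total hydrogens = 20.
Molecular formula: C16H20FNO4

C16H20FNO4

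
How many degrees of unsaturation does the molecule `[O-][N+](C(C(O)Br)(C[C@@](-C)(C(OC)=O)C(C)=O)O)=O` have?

3

Molecular formula from the SMILES: C9H14BrNO7.
DoU = (2C + 2 + N − H − X)/2 = (2·9 + 2 + 1 − 14 − 1)/2 = 6/2 = 3.
(Structurally: 0 ring(s) + 3 π bond(s) = 3.)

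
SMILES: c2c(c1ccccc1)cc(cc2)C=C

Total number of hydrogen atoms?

Hydrogens are implicit in SMILES; fill each atom to its normal valence:
  9 × C (aromatic): 1 H each → 9
  3 × C (aromatic): no H
  1 × C: 2 H
  1 × C: 1 H
  Total hydrogens = 12.

12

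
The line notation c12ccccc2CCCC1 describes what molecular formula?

C10H12

Heavy atoms from the SMILES: 10 C.
Implicit hydrogens by atom environment:
  4 × C: 2 H each → 8
  4 × C (aromatic): 1 H each → 4
  2 × C (aromatic): no H
  Total hydrogens = 12.
Molecular formula: C10H12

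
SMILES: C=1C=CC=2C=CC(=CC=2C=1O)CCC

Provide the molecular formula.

C13H14O

Heavy atoms from the SMILES: 13 C, 1 O.
Implicit hydrogens by atom environment:
  6 × C (aromatic): 1 H each → 6
  4 × C (aromatic): no H
  2 × C: 2 H each → 4
  1 × C: 3 H
  1 × O: 1 H
  Total hydrogens = 14.
Molecular formula: C13H14O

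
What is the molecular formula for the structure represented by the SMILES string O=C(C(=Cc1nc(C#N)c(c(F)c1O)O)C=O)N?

C10H6FN3O4

Heavy atoms from the SMILES: 10 C, 1 F, 3 N, 4 O.
Implicit hydrogens by atom environment:
  5 × C (aromatic): no H
  3 × C: no H
  2 × C: 1 H each → 2
  2 × O: 1 H each → 2
  2 × O: no H
  1 × F: no H
  1 × N: 2 H
  1 × N (aromatic): no H
  1 × N: no H
  Total hydrogens = 6.
Molecular formula: C10H6FN3O4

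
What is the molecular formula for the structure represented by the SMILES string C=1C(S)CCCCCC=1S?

C8H14S2

Heavy atoms from the SMILES: 8 C, 2 S.
Implicit hydrogens by atom environment:
  5 × C: 2 H each → 10
  2 × C: 1 H each → 2
  2 × S: 1 H each → 2
  1 × C: no H
  Total hydrogens = 14.
Molecular formula: C8H14S2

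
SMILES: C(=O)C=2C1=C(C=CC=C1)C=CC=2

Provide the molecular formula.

Heavy atoms from the SMILES: 11 C, 1 O.
Implicit hydrogens by atom environment:
  7 × C (aromatic): 1 H each → 7
  3 × C (aromatic): no H
  1 × C: 1 H
  1 × O: no H
  Total hydrogens = 8.
Molecular formula: C11H8O

C11H8O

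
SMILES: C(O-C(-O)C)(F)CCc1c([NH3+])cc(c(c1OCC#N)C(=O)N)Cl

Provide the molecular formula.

Heavy atoms from the SMILES: 14 C, 1 Cl, 1 F, 3 N, 4 O.
Implicit hydrogens by atom environment:
  5 × C (aromatic): no H
  3 × C: 2 H each → 6
  3 × O: no H
  2 × C: 1 H each → 2
  2 × C: no H
  1 × C: 3 H
  1 × C (aromatic): 1 H
  1 × Cl: no H
  1 × F: no H
  1 × N (charge +1): 3 H
  1 × N: 2 H
  1 × N: no H
  1 × O: 1 H
  Total hydrogens = 18.
Net charge +1.
Molecular formula: C14H18ClFN3O4+

C14H18ClFN3O4+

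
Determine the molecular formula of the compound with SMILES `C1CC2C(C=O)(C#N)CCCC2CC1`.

C12H17NO

Heavy atoms from the SMILES: 12 C, 1 N, 1 O.
Implicit hydrogens by atom environment:
  7 × C: 2 H each → 14
  3 × C: 1 H each → 3
  2 × C: no H
  1 × N: no H
  1 × O: no H
  Total hydrogens = 17.
Molecular formula: C12H17NO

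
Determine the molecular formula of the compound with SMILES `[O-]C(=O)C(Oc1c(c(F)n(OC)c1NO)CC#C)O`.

C10H10FN2O6-

Heavy atoms from the SMILES: 10 C, 1 F, 2 N, 6 O.
Implicit hydrogens by atom environment:
  4 × C (aromatic): no H
  3 × O: no H
  2 × C: 1 H each → 2
  2 × C: no H
  2 × O: 1 H each → 2
  1 × C: 3 H
  1 × C: 2 H
  1 × F: no H
  1 × N: 1 H
  1 × N (aromatic): no H
  1 × O (charge -1): no H
  Total hydrogens = 10.
Net charge -1.
Molecular formula: C10H10FN2O6-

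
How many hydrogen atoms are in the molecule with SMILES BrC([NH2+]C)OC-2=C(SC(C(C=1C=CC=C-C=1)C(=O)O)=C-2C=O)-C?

17

Hydrogens are implicit in SMILES; fill each atom to its normal valence:
  5 × C (aromatic): 1 H each → 5
  5 × C (aromatic): no H
  3 × C: 1 H each → 3
  3 × O: no H
  2 × C: 3 H each → 6
  1 × Br: no H
  1 × C: no H
  1 × N (charge +1): 2 H
  1 × O: 1 H
  1 × S (aromatic): no H
  Total hydrogens = 17.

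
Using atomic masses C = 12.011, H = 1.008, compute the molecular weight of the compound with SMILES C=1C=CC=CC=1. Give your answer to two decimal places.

Molecular formula: C6H6.
M = 6×12.011 + 6×1.008 = 78.11 g/mol.

78.11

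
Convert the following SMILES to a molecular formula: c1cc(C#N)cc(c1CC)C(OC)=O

C11H11NO2

Heavy atoms from the SMILES: 11 C, 1 N, 2 O.
Implicit hydrogens by atom environment:
  3 × C (aromatic): 1 H each → 3
  3 × C (aromatic): no H
  2 × C: 3 H each → 6
  2 × C: no H
  2 × O: no H
  1 × C: 2 H
  1 × N: no H
  Total hydrogens = 11.
Molecular formula: C11H11NO2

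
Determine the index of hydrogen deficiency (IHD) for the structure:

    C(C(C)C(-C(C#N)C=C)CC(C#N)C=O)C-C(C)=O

Molecular formula from the SMILES: C15H20N2O2.
DoU = (2C + 2 + N − H − X)/2 = (2·15 + 2 + 2 − 20 − 0)/2 = 14/2 = 7.
(Structurally: 0 ring(s) + 7 π bond(s) = 7.)

7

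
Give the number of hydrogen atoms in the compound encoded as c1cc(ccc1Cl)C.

Hydrogens are implicit in SMILES; fill each atom to its normal valence:
  4 × C (aromatic): 1 H each → 4
  2 × C (aromatic): no H
  1 × C: 3 H
  1 × Cl: no H
  Total hydrogens = 7.

7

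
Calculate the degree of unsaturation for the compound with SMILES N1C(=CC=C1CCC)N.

Molecular formula from the SMILES: C7H12N2.
DoU = (2C + 2 + N − H − X)/2 = (2·7 + 2 + 2 − 12 − 0)/2 = 6/2 = 3.
(Structurally: 1 ring(s) + 2 π bond(s) = 3.)

3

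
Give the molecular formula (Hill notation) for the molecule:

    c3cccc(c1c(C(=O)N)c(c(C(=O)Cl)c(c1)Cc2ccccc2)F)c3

Heavy atoms from the SMILES: 21 C, 1 Cl, 1 F, 1 N, 2 O.
Implicit hydrogens by atom environment:
  11 × C (aromatic): 1 H each → 11
  7 × C (aromatic): no H
  2 × C: no H
  2 × O: no H
  1 × C: 2 H
  1 × Cl: no H
  1 × F: no H
  1 × N: 2 H
  Total hydrogens = 15.
Molecular formula: C21H15ClFNO2

C21H15ClFNO2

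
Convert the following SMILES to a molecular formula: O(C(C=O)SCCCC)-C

Heavy atoms from the SMILES: 7 C, 2 O, 1 S.
Implicit hydrogens by atom environment:
  3 × C: 2 H each → 6
  2 × C: 3 H each → 6
  2 × C: 1 H each → 2
  2 × O: no H
  1 × S: no H
  Total hydrogens = 14.
Molecular formula: C7H14O2S

C7H14O2S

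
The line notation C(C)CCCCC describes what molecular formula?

C7H16

Heavy atoms from the SMILES: 7 C.
Implicit hydrogens by atom environment:
  5 × C: 2 H each → 10
  2 × C: 3 H each → 6
  Total hydrogens = 16.
Molecular formula: C7H16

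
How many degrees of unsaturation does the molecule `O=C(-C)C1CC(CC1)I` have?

Molecular formula from the SMILES: C7H11IO.
DoU = (2C + 2 + N − H − X)/2 = (2·7 + 2 + 0 − 11 − 1)/2 = 4/2 = 2.
(Structurally: 1 ring(s) + 1 π bond(s) = 2.)

2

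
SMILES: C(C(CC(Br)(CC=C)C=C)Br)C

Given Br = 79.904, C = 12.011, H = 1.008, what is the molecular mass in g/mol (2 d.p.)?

Molecular formula: C10H16Br2.
M = 2×79.904 + 10×12.011 + 16×1.008 = 296.05 g/mol.

296.05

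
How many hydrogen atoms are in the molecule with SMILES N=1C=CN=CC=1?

4

Hydrogens are implicit in SMILES; fill each atom to its normal valence:
  4 × C (aromatic): 1 H each → 4
  2 × N (aromatic): no H
  Total hydrogens = 4.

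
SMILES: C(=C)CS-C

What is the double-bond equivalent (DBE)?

Molecular formula from the SMILES: C4H8S.
DoU = (2C + 2 + N − H − X)/2 = (2·4 + 2 + 0 − 8 − 0)/2 = 2/2 = 1.
(Structurally: 0 ring(s) + 1 π bond(s) = 1.)

1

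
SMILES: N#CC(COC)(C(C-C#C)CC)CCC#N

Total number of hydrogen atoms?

Hydrogens are implicit in SMILES; fill each atom to its normal valence:
  5 × C: 2 H each → 10
  4 × C: no H
  2 × C: 3 H each → 6
  2 × C: 1 H each → 2
  2 × N: no H
  1 × O: no H
  Total hydrogens = 18.

18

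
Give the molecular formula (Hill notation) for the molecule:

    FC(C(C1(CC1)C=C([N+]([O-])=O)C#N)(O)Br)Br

C8H7Br2FN2O3

Heavy atoms from the SMILES: 2 Br, 8 C, 1 F, 2 N, 3 O.
Implicit hydrogens by atom environment:
  4 × C: no H
  2 × Br: no H
  2 × C: 2 H each → 4
  2 × C: 1 H each → 2
  1 × F: no H
  1 × N (charge +1): no H
  1 × N: no H
  1 × O: 1 H
  1 × O: no H
  1 × O (charge -1): no H
  Total hydrogens = 7.
Molecular formula: C8H7Br2FN2O3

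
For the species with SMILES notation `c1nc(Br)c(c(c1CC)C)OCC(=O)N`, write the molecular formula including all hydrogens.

Heavy atoms from the SMILES: 1 Br, 10 C, 2 N, 2 O.
Implicit hydrogens by atom environment:
  4 × C (aromatic): no H
  2 × C: 3 H each → 6
  2 × C: 2 H each → 4
  2 × O: no H
  1 × Br: no H
  1 × C (aromatic): 1 H
  1 × C: no H
  1 × N: 2 H
  1 × N (aromatic): no H
  Total hydrogens = 13.
Molecular formula: C10H13BrN2O2

C10H13BrN2O2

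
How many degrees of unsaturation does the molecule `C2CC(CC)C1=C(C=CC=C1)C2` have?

5

Molecular formula from the SMILES: C12H16.
DoU = (2C + 2 + N − H − X)/2 = (2·12 + 2 + 0 − 16 − 0)/2 = 10/2 = 5.
(Structurally: 2 ring(s) + 3 π bond(s) = 5.)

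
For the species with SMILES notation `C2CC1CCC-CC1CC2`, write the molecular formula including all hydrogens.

C10H18

Heavy atoms from the SMILES: 10 C.
Implicit hydrogens by atom environment:
  8 × C: 2 H each → 16
  2 × C: 1 H each → 2
  Total hydrogens = 18.
Molecular formula: C10H18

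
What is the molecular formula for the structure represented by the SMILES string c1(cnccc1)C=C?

C7H7N

Heavy atoms from the SMILES: 7 C, 1 N.
Implicit hydrogens by atom environment:
  4 × C (aromatic): 1 H each → 4
  1 × C: 2 H
  1 × C: 1 H
  1 × C (aromatic): no H
  1 × N (aromatic): no H
  Total hydrogens = 7.
Molecular formula: C7H7N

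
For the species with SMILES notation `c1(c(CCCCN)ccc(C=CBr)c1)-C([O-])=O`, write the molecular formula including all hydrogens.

C13H15BrNO2-

Heavy atoms from the SMILES: 1 Br, 13 C, 1 N, 2 O.
Implicit hydrogens by atom environment:
  4 × C: 2 H each → 8
  3 × C (aromatic): 1 H each → 3
  3 × C (aromatic): no H
  2 × C: 1 H each → 2
  1 × Br: no H
  1 × C: no H
  1 × N: 2 H
  1 × O: no H
  1 × O (charge -1): no H
  Total hydrogens = 15.
Net charge -1.
Molecular formula: C13H15BrNO2-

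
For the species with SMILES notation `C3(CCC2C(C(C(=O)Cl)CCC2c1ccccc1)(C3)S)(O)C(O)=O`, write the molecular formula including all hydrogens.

Heavy atoms from the SMILES: 18 C, 1 Cl, 4 O, 1 S.
Implicit hydrogens by atom environment:
  5 × C: 2 H each → 10
  5 × C (aromatic): 1 H each → 5
  4 × C: no H
  3 × C: 1 H each → 3
  2 × O: 1 H each → 2
  2 × O: no H
  1 × C (aromatic): no H
  1 × Cl: no H
  1 × S: 1 H
  Total hydrogens = 21.
Molecular formula: C18H21ClO4S

C18H21ClO4S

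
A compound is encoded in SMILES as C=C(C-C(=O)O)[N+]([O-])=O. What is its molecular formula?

Heavy atoms from the SMILES: 4 C, 1 N, 4 O.
Implicit hydrogens by atom environment:
  2 × C: 2 H each → 4
  2 × C: no H
  2 × O: no H
  1 × N (charge +1): no H
  1 × O: 1 H
  1 × O (charge -1): no H
  Total hydrogens = 5.
Molecular formula: C4H5NO4

C4H5NO4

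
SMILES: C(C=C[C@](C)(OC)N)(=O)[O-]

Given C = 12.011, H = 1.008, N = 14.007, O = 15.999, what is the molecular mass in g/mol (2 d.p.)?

Molecular formula: C6H10NO3-.
M = 6×12.011 + 10×1.008 + 1×14.007 + 3×15.999 = 144.15 g/mol.

144.15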